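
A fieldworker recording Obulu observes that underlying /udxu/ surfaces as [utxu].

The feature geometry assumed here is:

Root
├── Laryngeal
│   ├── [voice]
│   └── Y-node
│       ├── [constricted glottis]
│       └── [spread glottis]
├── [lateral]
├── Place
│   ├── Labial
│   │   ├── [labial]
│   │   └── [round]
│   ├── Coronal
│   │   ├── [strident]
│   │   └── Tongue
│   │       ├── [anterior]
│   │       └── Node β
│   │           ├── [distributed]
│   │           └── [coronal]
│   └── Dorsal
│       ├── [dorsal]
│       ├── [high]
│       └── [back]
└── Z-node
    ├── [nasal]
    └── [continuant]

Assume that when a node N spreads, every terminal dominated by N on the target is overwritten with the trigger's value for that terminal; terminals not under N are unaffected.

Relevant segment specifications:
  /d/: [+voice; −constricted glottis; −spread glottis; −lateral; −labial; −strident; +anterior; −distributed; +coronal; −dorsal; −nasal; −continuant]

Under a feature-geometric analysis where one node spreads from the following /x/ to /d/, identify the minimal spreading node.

[voice]

The alternation /d/ → [t] changes [voice] and nothing else.
Since just one terminal is affected and it takes /x/'s value, spreading the terminal [voice] alone is sufficient and minimal.
[continuant], [dorsal] stay as in /d/ although /x/ differs there, so no node dominating them spread; among the remaining candidates [voice] is the lowest that derives the output.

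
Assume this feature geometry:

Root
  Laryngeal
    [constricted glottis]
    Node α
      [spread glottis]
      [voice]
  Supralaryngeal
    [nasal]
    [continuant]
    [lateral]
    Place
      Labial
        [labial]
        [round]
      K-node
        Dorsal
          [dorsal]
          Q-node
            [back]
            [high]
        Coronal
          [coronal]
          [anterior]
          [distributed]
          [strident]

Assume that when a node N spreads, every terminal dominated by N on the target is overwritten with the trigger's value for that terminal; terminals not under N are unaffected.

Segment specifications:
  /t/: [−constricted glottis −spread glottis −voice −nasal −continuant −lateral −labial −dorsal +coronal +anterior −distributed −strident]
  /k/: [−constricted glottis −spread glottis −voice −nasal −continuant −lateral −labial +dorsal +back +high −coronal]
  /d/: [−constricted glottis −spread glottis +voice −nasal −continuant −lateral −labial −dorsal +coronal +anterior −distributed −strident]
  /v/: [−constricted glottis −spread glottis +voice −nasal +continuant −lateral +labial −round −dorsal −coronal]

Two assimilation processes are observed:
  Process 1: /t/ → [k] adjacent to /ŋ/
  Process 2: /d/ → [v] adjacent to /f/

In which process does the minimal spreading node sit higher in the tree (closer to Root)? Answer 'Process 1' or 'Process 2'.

In Process 1, [coronal], [anterior], [distributed], [strident], [dorsal], [high], [back] change, so the minimal spreading node is K-node at depth 3.
Process 2: the features that change are [continuant], [labial], [round], [coronal], [anterior], [distributed], [strident]; the minimal node is Supralaryngeal (depth 1).
Supralaryngeal is closer to Root than K-node, so Process 2 spreads the higher node.

Process 2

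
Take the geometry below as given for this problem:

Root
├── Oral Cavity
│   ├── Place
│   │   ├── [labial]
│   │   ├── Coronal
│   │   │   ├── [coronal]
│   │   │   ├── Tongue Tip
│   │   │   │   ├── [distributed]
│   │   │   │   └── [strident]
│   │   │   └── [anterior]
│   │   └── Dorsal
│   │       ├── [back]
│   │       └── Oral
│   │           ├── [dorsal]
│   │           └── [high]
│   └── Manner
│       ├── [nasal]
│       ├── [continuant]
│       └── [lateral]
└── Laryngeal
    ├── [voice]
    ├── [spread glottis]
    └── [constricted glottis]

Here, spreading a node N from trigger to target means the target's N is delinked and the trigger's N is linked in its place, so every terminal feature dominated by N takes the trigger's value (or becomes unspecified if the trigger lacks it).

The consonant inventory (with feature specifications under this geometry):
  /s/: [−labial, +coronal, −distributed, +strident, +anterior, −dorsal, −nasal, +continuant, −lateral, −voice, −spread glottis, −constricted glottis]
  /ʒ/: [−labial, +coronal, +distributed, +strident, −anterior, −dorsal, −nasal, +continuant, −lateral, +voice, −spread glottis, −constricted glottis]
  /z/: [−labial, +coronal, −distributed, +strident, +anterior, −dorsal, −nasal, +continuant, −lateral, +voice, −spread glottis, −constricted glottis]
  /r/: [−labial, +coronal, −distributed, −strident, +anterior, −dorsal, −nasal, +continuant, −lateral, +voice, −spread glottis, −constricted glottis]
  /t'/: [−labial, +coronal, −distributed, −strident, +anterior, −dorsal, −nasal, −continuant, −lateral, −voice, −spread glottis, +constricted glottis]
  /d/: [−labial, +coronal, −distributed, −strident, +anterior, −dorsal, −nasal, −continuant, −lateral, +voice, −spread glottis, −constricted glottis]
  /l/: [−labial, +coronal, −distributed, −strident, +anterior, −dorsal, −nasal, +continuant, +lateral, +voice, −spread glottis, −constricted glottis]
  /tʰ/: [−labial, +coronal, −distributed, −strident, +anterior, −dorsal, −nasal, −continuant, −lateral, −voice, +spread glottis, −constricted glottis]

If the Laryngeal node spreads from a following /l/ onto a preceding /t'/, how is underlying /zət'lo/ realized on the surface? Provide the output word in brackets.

[zədlo]

The Laryngeal node dominates the terminals [voice], [spread glottis], [constricted glottis].
After delinking /t'/'s Laryngeal and linking /l/'s, the affected terminals become [+voice], [−spread glottis], [−constricted glottis]; [labial], [coronal], [distributed], … (outside Laryngeal) are retained from /t'/.
This feature bundle is that of [d], so /zət'lo/ surfaces as [zədlo].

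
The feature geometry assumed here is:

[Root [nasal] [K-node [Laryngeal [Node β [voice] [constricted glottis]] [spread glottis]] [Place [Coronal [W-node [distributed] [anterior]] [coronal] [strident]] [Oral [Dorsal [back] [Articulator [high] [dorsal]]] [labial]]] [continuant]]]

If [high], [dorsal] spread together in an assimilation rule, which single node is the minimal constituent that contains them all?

Articulator

[high] is immediately dominated by Articulator.
[dorsal] is immediately dominated by Articulator.
Articulator is the lowest common ancestor — every listed feature sits under it, and no single subconstituent of Articulator covers them all.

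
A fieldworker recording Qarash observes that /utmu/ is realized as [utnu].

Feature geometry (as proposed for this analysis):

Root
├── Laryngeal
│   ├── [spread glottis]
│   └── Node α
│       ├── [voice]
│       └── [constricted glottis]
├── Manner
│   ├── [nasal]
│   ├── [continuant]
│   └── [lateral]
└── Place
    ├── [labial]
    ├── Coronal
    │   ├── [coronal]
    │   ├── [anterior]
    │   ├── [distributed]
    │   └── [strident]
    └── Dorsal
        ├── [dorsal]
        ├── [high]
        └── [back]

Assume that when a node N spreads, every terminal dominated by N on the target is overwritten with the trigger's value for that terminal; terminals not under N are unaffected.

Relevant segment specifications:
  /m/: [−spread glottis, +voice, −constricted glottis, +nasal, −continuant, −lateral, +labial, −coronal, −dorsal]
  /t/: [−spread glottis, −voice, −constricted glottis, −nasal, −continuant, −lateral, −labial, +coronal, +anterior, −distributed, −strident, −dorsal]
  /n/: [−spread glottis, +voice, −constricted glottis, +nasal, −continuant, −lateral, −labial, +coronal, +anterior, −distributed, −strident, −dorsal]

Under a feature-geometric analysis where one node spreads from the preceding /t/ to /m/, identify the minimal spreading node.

Place

The alternation /m/ → [n] changes [labial], [coronal], [anterior], [distributed], [strident] and nothing else.
In this geometry the lowest node dominating all of them is Place: every daughter of Place dominates only a proper subset, so no lower node suffices.
If Place spreads, every terminal under it takes /t/'s value, producing [n] as observed.
Since [voice], [nasal] are preserved even though /t/ disagrees there, no node above Place spread.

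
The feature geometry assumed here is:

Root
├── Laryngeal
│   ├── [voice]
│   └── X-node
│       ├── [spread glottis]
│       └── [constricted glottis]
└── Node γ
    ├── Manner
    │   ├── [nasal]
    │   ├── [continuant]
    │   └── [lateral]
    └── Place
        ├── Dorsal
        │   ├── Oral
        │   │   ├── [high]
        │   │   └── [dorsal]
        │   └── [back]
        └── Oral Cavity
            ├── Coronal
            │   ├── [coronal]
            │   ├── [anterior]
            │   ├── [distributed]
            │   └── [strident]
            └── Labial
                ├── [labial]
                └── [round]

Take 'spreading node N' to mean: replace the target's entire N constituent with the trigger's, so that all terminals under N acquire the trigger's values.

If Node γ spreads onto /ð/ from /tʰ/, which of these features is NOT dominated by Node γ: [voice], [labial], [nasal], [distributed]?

[voice]

The terminals dominated by Node γ are [nasal], [continuant], [lateral], [high], [dorsal], [back], [coronal], [anterior], [distributed], [strident], [labial], [round].
[labial], [distributed], [nasal] all lie under Node γ, so they are overwritten when Node γ spreads.
But [voice] is a dependent of Laryngeal, outside Node γ; it is therefore untouched by the spreading.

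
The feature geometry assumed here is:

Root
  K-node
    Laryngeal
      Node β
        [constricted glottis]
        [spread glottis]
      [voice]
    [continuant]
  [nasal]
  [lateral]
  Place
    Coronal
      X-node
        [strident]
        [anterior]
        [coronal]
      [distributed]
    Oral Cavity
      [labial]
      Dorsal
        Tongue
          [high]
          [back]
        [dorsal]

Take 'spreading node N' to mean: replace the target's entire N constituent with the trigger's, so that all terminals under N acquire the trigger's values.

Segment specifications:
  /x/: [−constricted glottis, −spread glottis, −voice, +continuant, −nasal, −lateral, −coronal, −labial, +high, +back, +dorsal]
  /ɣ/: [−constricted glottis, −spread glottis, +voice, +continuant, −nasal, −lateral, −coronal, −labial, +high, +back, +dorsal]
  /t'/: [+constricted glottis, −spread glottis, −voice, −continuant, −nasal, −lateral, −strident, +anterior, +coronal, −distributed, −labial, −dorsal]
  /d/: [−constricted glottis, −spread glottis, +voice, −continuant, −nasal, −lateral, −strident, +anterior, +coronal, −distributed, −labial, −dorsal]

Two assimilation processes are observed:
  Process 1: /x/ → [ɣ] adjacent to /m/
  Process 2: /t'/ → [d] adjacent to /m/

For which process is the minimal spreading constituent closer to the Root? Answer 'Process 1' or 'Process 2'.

Process 2

In Process 1, [voice] changes, so the minimal spreading node is [voice] at depth 3.
In Process 2, [voice], [constricted glottis] change, so the minimal spreading node is Laryngeal at depth 2.
Laryngeal (depth 2) sits above [voice] (depth 3), making Process 2 the one with the higher spreading node.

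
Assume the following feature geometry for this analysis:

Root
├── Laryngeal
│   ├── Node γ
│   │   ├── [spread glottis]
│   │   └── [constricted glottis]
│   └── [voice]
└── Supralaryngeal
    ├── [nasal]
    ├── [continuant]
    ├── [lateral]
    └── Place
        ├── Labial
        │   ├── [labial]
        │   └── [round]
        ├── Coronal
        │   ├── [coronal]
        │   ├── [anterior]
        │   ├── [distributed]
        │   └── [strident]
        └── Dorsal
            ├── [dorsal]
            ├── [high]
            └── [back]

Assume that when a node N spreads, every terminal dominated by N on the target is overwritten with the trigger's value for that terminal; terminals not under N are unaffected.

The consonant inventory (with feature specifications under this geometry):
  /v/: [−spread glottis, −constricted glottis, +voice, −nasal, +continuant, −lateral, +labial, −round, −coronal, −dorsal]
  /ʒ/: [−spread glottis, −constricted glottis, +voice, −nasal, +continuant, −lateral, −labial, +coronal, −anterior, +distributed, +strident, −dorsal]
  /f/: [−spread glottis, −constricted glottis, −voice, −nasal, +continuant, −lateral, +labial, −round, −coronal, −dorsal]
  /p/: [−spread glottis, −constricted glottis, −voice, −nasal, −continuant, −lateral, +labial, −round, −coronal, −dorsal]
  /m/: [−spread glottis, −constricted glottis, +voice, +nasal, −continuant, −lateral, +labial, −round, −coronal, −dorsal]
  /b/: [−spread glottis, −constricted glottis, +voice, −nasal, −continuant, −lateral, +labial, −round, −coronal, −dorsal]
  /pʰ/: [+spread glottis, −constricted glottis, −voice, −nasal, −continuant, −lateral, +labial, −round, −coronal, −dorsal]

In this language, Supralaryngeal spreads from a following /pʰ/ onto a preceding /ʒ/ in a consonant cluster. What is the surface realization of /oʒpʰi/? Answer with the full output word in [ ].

Supralaryngeal immediately or transitively dominates [nasal], [continuant], [lateral], [labial], [round], [coronal], [anterior], [distributed], [strident], [dorsal], [high], [back].
Spreading Supralaryngeal from /pʰ/ onto /ʒ/ replaces those values with /pʰ/'s: [−nasal], [−continuant], [−lateral], [+labial], [−round], [−coronal], [−dorsal]. Features outside Supralaryngeal ([spread glottis], [constricted glottis], [voice]) stay as in /ʒ/.
Among the inventory, only /b/ has exactly this specification, giving the surface form [obpʰi].

[obpʰi]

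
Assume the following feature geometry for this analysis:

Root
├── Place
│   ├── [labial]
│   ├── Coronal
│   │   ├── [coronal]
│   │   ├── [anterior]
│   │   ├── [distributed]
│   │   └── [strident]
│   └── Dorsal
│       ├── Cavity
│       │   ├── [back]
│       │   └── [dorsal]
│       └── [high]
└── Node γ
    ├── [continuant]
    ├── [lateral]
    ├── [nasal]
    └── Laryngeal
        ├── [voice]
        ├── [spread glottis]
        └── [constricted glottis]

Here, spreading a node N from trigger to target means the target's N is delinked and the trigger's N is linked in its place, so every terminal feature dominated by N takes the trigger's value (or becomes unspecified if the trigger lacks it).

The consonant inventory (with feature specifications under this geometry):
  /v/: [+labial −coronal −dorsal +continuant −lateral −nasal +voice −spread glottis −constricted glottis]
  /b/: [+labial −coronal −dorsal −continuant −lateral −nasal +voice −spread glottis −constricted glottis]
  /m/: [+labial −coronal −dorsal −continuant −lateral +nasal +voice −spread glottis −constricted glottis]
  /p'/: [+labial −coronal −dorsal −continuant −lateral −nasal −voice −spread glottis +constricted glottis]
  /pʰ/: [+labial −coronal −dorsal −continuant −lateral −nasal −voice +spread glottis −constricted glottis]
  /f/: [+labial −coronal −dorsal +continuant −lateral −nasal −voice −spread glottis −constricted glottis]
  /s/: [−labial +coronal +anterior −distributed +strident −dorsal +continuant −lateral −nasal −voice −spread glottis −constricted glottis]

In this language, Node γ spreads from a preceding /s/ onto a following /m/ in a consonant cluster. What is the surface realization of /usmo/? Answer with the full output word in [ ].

[usfo]

The Node γ node dominates the terminals [continuant], [lateral], [nasal], [voice], [spread glottis], [constricted glottis].
After delinking /m/'s Node γ and linking /s/'s, the affected terminals become [+continuant], [−lateral], [−nasal], [−voice], [−spread glottis], [−constricted glottis]; [labial], [coronal], [dorsal] (outside Node γ) are retained from /m/.
Among the inventory, only /f/ has exactly this specification, giving the surface form [usfo].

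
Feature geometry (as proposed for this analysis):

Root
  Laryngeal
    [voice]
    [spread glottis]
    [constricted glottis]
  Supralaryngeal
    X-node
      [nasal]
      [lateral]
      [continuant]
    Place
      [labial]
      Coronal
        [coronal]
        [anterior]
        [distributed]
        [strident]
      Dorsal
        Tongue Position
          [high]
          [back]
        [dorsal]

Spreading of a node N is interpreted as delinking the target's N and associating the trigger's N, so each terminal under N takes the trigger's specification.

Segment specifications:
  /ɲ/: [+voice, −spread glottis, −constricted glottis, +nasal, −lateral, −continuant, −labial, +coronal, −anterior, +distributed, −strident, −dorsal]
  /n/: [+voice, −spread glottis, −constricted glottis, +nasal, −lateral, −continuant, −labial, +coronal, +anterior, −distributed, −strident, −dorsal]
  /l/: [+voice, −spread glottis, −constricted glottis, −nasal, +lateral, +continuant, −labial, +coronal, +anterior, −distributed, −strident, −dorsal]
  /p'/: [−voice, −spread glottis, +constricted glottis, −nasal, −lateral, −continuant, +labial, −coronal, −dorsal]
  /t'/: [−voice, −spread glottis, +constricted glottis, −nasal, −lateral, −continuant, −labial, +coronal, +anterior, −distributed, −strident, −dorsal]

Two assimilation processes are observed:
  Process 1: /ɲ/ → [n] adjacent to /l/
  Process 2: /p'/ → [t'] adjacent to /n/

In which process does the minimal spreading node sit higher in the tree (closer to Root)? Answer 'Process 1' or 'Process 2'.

Process 1 alters [anterior], [distributed]; the lowest common ancestor is Coronal (depth 3 from Root).
In Process 2, [labial], [coronal], [anterior], [distributed], [strident] change, so the minimal spreading node is Place at depth 2.
Depth 2 < depth 3; Process 2 involves the structurally higher constituent Place.

Process 2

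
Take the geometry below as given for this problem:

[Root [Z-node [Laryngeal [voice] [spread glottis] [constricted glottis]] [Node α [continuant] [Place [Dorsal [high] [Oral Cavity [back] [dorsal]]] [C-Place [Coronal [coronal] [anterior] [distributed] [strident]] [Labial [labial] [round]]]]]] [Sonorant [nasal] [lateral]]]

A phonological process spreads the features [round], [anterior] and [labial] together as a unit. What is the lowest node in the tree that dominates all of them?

[round] is immediately dominated by Labial.
[anterior] is immediately dominated by Coronal.
[labial] is immediately dominated by Labial.
These paths first converge at C-Place; no daughter of C-Place dominates all 3 features, so C-Place is the minimal constituent.

C-Place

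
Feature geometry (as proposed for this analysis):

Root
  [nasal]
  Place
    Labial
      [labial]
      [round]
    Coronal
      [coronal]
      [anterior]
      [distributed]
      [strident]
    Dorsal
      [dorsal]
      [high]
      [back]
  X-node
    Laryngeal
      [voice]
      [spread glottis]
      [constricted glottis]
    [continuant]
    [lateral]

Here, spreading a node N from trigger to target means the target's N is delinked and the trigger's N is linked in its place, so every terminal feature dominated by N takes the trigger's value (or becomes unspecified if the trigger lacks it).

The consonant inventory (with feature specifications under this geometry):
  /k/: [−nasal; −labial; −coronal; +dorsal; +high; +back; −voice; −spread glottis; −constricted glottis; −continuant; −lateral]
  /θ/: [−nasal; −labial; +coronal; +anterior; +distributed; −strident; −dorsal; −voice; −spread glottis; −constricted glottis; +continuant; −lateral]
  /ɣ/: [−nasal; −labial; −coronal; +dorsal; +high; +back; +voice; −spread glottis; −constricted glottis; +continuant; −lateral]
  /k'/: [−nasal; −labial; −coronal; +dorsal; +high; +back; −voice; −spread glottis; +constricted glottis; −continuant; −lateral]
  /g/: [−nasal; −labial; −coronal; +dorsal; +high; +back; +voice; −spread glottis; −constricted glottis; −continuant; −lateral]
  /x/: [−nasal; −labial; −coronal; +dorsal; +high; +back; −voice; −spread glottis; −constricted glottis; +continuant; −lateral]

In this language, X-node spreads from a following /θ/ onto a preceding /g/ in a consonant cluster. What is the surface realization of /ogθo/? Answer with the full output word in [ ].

[oxθo]

The X-node node dominates the terminals [voice], [spread glottis], [constricted glottis], [continuant], [lateral].
Spreading X-node from /θ/ onto /g/ replaces those values with /θ/'s: [−voice], [−spread glottis], [−constricted glottis], [+continuant], [−lateral]. Features outside X-node ([nasal], [labial], [coronal], …) stay as in /g/.
Among the inventory, only /x/ has exactly this specification, giving the surface form [oxθo].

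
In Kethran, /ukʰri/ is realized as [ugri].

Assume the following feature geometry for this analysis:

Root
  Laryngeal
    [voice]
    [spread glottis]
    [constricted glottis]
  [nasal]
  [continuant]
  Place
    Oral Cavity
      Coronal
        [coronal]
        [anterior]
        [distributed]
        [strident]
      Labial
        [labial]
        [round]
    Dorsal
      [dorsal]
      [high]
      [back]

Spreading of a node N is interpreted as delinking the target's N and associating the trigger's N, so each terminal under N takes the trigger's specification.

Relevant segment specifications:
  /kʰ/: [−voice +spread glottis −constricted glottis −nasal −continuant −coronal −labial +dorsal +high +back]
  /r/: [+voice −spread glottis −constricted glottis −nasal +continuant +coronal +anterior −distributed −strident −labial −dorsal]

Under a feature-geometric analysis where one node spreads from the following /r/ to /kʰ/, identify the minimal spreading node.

Comparing /kʰ/ with its surface form [g], the features that change are [voice], [spread glottis].
These terminals are all dominated by Laryngeal, and no proper subconstituent of Laryngeal covers them all; Laryngeal is their lowest common ancestor.
Spreading Laryngeal from /r/ overwrites each of those terminals with /r/'s values, yielding exactly [g].
Since [continuant], [coronal] are preserved even though /r/ disagrees there, no node above Laryngeal spread.

Laryngeal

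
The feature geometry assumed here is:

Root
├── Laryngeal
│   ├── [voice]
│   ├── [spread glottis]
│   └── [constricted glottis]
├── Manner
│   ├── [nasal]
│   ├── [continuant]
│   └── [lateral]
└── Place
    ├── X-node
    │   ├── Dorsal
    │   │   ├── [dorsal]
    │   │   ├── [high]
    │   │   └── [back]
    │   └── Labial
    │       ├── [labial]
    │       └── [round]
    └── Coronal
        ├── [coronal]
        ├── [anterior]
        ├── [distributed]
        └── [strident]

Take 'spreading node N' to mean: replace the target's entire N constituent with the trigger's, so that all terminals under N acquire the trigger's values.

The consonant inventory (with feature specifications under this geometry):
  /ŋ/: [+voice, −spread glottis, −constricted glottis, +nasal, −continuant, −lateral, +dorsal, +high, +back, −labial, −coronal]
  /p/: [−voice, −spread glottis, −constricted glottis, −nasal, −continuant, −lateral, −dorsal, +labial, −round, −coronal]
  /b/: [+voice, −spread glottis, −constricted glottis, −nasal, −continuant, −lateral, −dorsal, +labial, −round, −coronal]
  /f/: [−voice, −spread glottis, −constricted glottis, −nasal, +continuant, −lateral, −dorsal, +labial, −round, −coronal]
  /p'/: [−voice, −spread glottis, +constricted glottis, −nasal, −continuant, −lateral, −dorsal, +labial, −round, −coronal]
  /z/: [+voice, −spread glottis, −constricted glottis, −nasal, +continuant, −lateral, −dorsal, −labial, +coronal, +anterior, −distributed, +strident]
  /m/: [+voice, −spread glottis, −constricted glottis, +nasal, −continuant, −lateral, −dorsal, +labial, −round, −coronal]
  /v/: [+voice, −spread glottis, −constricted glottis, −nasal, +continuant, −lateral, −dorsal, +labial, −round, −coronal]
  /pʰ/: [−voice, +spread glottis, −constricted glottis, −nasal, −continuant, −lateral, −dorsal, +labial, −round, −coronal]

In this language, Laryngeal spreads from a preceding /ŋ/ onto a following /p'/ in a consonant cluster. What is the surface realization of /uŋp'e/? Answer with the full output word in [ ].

[uŋbe]

Laryngeal immediately or transitively dominates [voice], [spread glottis], [constricted glottis].
The target acquires /ŋ/'s values for everything under Laryngeal — [+voice], [−spread glottis], [−constricted glottis] — while keeping its own [nasal], [continuant], [lateral], ….
This feature bundle is that of [b], so /uŋp'e/ surfaces as [uŋbe].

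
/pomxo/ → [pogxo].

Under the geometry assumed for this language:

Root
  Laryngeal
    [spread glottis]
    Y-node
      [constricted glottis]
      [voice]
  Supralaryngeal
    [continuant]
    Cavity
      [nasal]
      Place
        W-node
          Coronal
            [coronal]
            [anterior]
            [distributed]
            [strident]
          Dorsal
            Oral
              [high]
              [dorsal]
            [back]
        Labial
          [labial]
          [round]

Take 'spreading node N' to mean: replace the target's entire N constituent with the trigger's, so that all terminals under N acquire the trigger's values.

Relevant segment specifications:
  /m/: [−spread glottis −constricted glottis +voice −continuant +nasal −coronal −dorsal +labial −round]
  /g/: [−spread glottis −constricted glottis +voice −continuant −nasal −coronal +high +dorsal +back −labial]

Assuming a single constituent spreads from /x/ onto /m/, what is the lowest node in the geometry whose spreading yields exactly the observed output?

Cavity

/m/ and [g] differ in [nasal], [labial], [round], [dorsal], [high], [back]; every other specified feature is identical.
Tracing each changed feature up the tree, the paths first meet at Cavity; any lower node misses at least one of them.
If Cavity spreads, every terminal under it takes /x/'s value, producing [g] as observed.
Since [continuant] is preserved even though /x/ disagrees there, no node above Cavity spread.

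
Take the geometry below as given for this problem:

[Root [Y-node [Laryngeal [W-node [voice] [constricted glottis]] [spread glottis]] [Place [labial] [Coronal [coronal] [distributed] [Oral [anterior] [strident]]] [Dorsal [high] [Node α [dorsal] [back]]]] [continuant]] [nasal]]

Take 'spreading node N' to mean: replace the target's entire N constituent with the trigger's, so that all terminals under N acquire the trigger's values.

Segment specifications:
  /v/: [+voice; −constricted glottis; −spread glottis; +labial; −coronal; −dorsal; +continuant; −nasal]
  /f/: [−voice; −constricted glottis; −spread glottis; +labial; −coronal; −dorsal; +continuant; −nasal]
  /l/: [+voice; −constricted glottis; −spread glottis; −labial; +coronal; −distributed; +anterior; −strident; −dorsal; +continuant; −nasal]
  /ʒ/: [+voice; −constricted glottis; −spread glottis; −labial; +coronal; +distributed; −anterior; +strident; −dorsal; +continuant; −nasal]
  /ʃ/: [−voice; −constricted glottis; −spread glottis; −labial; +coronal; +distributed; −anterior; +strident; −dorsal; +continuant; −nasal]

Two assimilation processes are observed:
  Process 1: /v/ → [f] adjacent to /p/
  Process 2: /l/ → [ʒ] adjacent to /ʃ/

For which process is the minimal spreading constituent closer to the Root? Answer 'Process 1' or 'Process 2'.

Process 2

In Process 1, [voice] changes, so the minimal spreading node is [voice] at depth 4.
Process 2 alters [anterior], [distributed], [strident]; the lowest common ancestor is Coronal (depth 3 from Root).
Depth 3 < depth 4; Process 2 involves the structurally higher constituent Coronal.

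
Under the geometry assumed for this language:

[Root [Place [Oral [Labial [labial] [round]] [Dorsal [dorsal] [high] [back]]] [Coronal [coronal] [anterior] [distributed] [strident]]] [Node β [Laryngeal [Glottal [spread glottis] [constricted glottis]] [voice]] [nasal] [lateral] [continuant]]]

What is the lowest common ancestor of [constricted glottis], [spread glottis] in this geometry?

Glottal

[constricted glottis] is immediately dominated by Glottal.
[spread glottis] is immediately dominated by Glottal.
The listed terminals split across distinct daughters of Glottal, so Glottal itself is the smallest node containing them all.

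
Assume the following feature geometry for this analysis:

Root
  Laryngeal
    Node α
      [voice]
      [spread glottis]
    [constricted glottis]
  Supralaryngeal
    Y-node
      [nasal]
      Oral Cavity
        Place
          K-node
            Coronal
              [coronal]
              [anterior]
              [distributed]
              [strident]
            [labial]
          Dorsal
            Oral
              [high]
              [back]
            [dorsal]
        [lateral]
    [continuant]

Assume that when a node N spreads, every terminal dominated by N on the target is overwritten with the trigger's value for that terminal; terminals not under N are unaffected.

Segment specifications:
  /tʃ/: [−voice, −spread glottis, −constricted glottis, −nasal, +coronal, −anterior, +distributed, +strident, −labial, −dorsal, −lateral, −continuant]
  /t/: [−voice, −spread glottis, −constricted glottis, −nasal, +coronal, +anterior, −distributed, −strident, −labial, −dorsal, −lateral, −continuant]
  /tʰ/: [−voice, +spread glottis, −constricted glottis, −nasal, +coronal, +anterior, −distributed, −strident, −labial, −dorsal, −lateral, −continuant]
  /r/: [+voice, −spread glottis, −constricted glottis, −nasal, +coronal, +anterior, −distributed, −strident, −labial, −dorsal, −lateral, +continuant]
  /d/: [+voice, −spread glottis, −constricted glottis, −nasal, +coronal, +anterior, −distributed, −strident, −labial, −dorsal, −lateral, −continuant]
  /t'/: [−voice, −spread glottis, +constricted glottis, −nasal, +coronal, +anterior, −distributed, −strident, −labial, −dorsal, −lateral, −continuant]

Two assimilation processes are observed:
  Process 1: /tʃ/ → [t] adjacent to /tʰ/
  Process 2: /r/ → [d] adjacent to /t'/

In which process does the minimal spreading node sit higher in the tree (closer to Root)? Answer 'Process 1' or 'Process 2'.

In Process 1, [anterior], [distributed], [strident] change, so the minimal spreading node is Coronal at depth 6.
In Process 2, [continuant] changes, so the minimal spreading node is [continuant] at depth 2.
[continuant] is closer to Root than Coronal, so Process 2 spreads the higher node.

Process 2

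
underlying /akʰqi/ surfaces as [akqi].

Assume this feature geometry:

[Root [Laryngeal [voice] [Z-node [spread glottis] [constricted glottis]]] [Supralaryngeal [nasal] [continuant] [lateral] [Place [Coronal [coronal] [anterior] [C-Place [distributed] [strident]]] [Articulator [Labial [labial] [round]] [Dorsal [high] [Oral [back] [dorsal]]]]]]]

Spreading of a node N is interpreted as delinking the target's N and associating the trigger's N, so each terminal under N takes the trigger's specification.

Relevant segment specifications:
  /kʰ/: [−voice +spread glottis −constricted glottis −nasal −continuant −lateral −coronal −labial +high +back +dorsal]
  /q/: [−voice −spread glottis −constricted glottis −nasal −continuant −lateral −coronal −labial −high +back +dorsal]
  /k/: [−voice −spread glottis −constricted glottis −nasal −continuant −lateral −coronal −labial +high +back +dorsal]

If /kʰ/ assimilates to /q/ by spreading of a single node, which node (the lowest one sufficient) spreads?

Comparing /kʰ/ with its surface form [k], the only feature that changes is [spread glottis].
Since just one terminal is affected and it takes /q/'s value, spreading the terminal [spread glottis] alone is sufficient and minimal.
[high] stays as in /kʰ/ although /q/ differs there, so no node dominating it spread; among the remaining candidates [spread glottis] is the lowest that derives the output.

[spread glottis]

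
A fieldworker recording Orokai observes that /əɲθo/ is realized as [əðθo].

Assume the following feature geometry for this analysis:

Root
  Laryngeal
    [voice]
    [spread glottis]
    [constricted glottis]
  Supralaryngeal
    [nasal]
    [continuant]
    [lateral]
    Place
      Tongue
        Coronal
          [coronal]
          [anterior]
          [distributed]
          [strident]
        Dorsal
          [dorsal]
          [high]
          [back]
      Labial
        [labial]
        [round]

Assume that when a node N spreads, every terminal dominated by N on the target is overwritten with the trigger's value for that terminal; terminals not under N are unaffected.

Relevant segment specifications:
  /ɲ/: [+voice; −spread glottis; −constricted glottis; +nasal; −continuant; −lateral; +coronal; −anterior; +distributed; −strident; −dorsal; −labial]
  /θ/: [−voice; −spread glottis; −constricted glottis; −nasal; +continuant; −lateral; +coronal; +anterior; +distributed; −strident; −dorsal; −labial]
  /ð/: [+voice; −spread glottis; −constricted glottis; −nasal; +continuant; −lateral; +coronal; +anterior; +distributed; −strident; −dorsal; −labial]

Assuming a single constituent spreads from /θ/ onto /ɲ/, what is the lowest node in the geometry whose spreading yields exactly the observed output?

Supralaryngeal

/ɲ/ and [ð] differ in [nasal], [continuant], [anterior]; every other specified feature is identical.
In this geometry the lowest node dominating all of them is Supralaryngeal: every daughter of Supralaryngeal dominates only a proper subset, so no lower node suffices.
If Supralaryngeal spreads, every terminal under it takes /θ/'s value, producing [ð] as observed.
[voice] — on which /θ/ differs from /ɲ/ — is unchanged, so Root cannot have spread; the constituent is no larger than Supralaryngeal.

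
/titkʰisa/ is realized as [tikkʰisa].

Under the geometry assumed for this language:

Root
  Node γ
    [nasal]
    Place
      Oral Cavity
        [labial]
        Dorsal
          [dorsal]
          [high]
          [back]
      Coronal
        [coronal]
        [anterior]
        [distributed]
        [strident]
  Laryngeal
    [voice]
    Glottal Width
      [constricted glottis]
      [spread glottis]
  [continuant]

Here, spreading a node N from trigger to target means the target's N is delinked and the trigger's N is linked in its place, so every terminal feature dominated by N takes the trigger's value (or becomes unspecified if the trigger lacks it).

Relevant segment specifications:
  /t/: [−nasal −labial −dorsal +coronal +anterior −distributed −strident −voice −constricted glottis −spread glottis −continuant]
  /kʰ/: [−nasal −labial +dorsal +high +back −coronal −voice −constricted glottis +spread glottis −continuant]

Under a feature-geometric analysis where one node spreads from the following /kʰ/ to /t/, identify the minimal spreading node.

Comparing /t/ with its surface form [k], the features that change are [coronal], [anterior], [distributed], [strident], [dorsal], [high], [back].
In this geometry the lowest node dominating all of them is Place: every daughter of Place dominates only a proper subset, so no lower node suffices.
If Place spreads, every terminal under it takes /kʰ/'s value, producing [k] as observed.
[spread glottis] stays as in /t/ although /kʰ/ differs there, so no node dominating it spread; among the remaining candidates Place is the lowest that derives the output.

Place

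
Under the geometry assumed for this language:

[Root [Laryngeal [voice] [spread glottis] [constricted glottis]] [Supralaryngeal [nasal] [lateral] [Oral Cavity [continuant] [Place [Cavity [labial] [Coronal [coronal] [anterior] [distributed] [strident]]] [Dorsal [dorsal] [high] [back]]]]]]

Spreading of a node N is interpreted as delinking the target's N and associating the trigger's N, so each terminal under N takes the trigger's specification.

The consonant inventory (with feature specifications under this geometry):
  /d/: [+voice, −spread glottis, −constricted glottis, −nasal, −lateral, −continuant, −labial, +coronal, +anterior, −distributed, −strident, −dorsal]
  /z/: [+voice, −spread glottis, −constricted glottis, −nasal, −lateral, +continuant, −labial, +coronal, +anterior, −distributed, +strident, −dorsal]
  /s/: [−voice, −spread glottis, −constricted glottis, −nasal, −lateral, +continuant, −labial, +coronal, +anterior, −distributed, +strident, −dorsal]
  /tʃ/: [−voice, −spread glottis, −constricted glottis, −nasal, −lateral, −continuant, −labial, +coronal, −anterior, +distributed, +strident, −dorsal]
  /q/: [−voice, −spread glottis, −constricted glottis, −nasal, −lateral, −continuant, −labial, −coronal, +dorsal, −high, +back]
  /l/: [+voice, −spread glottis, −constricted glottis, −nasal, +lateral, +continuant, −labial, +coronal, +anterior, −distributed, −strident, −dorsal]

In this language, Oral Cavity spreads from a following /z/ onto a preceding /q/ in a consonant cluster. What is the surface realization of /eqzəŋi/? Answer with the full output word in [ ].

[eszəŋi]

The Oral Cavity node dominates the terminals [continuant], [labial], [coronal], [anterior], [distributed], [strident], [dorsal], [high], [back].
After delinking /q/'s Oral Cavity and linking /z/'s, the affected terminals become [+continuant], [−labial], [+coronal], [+anterior], [−distributed], [+strident], [−dorsal]; [voice], [spread glottis], [constricted glottis], … (outside Oral Cavity) are retained from /q/.
The resulting bundle matches /s/ in the inventory; substituting it for /q/ gives [eszəŋi].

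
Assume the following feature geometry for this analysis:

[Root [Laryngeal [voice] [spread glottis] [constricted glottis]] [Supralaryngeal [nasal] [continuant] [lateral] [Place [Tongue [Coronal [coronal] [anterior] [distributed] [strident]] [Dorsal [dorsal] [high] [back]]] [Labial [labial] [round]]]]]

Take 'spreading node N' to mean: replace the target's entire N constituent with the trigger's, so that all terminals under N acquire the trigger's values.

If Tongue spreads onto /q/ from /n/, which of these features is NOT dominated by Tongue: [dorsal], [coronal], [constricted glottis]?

[constricted glottis]

Tongue dominates exactly [coronal], [anterior], [distributed], [strident], [dorsal], [high], [back].
Spreading Tongue replaces [coronal], [dorsal] with the trigger's values, since each sits inside the Tongue constituent.
But [constricted glottis] is a dependent of Laryngeal, outside Tongue; it is therefore untouched by the spreading.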